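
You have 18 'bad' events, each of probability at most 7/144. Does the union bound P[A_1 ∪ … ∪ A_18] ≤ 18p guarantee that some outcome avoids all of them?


Union bound: P[∪_{i=1}^{18} A_i] ≤ Σ_i P[A_i] ≤ 18·p = 18·(7/144) = 7/8.
Numerically: 7/8 ≈ 0.87500.
Is 7/8 < 1? YES.
Since P[∪ A_i] ≤ 7/8 < 1, the complement has P[∩ A_i^c] ≥ 1 − 7/8 = 1/8 > 0, so some outcome avoids every A_i.

18·p = 7/8 ≈ 0.87500; existence CERTIFIED by the union bound.


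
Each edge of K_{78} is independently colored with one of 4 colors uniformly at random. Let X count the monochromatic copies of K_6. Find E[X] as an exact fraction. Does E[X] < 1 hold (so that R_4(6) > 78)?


E[X] = C(78, 6) · 4^{1 − 15} = 256851595 · 4^{−14} = 256851595/268435456.
As a reduced fraction: E[X] = 256851595/268435456 ≈ 0.95685.
Is E[X] < 1? YES.
Since E[X] < 1, there exists a 4-coloring of K_{78} with no monochromatic K_6; hence R_4(6) > 78.

E[X] = 256851595/268435456 ≈ 0.95685; E[X] < 1, so R_4(6) > 78.


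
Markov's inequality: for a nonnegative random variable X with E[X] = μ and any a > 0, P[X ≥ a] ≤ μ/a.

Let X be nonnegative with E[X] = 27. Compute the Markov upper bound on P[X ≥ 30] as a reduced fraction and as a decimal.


μ = E[X] = 27, a = 30.
Markov: P[X ≥ 30] ≤ μ/a = (27)/30 = 9/10.
Numerically: ≈ 0.900.
(Since a = 30 > μ = 27.000, the bound 9/10 is < 1 and informative.)

P[X ≥ 30] ≤ 9/10 ≈ 0.900.


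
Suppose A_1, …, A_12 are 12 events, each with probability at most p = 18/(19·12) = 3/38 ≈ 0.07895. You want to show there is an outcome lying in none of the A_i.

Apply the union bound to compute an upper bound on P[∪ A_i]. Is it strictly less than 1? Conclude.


Union bound: P[∪_{i=1}^{12} A_i] ≤ Σ_i P[A_i] ≤ 12·p = 12·(3/38) = 18/19.
Numerically: 18/19 ≈ 0.94737.
Is 18/19 < 1? YES.
Since P[∪ A_i] ≤ 18/19 < 1, the complement has P[∩ A_i^c] ≥ 1 − 18/19 = 1/19 > 0, so some outcome avoids every A_i.

12·p = 18/19 ≈ 0.94737; existence CERTIFIED by the union bound.


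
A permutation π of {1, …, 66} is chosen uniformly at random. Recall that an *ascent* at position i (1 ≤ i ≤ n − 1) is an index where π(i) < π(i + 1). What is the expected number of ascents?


Write X = Σ X_I over i = 1, …, 65, with X_I the indicator of one ascent.
There are 65 indicators.
For each fixed i, the pair (π(i), π(i+1)) is a uniformly random ordered pair of distinct values from {1, …, 66}; by symmetry P[π(i) < π(i+1)] = 1/2.
By linearity: E[X] = 65 · (1/2) = (66 − 1) · (1/2) = 65/2 ≈ 32.5000.

E[X] = 65/2 = 32.5000.


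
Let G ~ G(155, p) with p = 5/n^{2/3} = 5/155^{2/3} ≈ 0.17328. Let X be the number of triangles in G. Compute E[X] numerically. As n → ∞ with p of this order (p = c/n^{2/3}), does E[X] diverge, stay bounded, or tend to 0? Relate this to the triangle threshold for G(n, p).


Number of potential triangles: C(155, 3) = 608685.
Each occurs with probability p³ ≈ (0.17328)³ ≈ 5.20291363e-03.
By linearity: E[X] = C(155, 3)·p³ ≈ 608685 · 5.20291363e-03 ≈ 3166.935484.
Since α = 2/3 < 1, p = c/n^{2/3} ≫ 1/n is above the triangle threshold p ~ 1/n. Asymptotically E[X] ~ (c³/6)·n^{3(1−α)} = (5³/6)·n^{1} → ∞; triangles are abundant w.h.p.

E[X] ≈ 3166.935484; in regime p = Θ(1/n^{2/3}) E[X] diverges (above the triangle threshold p ~ 1/n).


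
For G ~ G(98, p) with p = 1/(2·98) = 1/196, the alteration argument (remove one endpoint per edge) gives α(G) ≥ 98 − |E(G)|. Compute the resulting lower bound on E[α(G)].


E[|E(G)|] = C(98, 2)·p = 4753 · (1/196) = 97/4.
E[α(G)] ≥ n − E[|E(G)|] = 98 − 97/4 = 295/4.
Numerically: ≈ 73.7500.
(This is only a lower bound; the true E[α(G)] may be larger.)

E[α(G)] ≥ 295/4 ≈ 73.7500.


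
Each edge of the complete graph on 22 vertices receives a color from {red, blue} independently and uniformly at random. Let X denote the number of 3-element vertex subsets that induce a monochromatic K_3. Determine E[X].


Let X = Σ_S X_S over the C(22, 3) = 1540 subsets S of size 3, where X_S = 1 if the K_3 on S is monochromatic.
For a fixed S, the K_3 on S has C(3, 2) = 3 edges. P[all 3 edges red] = (1/2)^3, and likewise for blue, so P[monochromatic] = 2·(1/2)^3 = 2^{1 − 3} = 1/4.
By linearity: E[X] = C(22, 3) · 2^{1 − 3} = 1540 · 1/4 = 385.
Numerically: E[X] ≈ 385.000.

E[X] = C(22,3)·2^(1−C(3,2)) = 385 ≈ 385.000.


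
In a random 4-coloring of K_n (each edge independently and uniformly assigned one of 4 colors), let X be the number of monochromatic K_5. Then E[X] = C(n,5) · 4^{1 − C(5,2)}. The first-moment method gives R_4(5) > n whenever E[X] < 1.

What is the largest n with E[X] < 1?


We need C(n, 5) · 4^{1 − 10} < 1, i.e. C(n, 5) < 4^{10 − 1} = 262144.
Check values of n near the boundary:
  n = 32: C(32, 5) = 201376; 201376 < 262144? YES
  n = 33: C(33, 5) = 237336; 237336 < 262144? YES
  n = 34: C(34, 5) = 278256; 278256 < 262144? NO
  n = 35: C(35, 5) = 324632; 324632 < 262144? NO
  n = 36: C(36, 5) = 376992; 376992 < 262144? NO
The largest n with C(n, 5) < 262144 is n = 33 (where E[X] = 29667/32768 ≈ 0.905). Hence R_4(5) > 33, i.e. R_4(5) ≥ 34.

Largest n = 33; hence R_4(5) > 33.


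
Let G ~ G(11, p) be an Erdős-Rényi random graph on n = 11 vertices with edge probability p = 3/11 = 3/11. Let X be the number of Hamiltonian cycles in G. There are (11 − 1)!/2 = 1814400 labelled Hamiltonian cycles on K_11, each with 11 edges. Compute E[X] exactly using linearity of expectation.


K_11 has (11 − 1)!/2 = 1814400 labelled Hamiltonian cycles.
For each such Hamiltonian cycle H, let X_H = 1 if all 11 edges of H are present in G. Then P[X_H = 1] = p^{11} = (3/11)^{11} = 177147/285311670611.
By linearity of expectation: E[X] = Σ_H E[X_H] = 1814400 · p^{11} = 1814400 · 177147/285311670611 = 321415516800/285311670611.
Numerically: E[X] ≈ 1.13.

E[X] = 1814400 · (3/11)^{11} = 321415516800/285311670611 ≈ 1.13.


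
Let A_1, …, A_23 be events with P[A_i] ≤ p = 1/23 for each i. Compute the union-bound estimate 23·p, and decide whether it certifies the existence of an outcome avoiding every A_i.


Union bound: P[∪_{i=1}^{23} A_i] ≤ Σ_i P[A_i] ≤ 23·p = 23·(1/23) = 1.
Numerically: 1 ≈ 1.0000000.
Is 1 < 1? NO.
Since the bound 1 is ≥ 1, the union bound is uninformative here; it does NOT by itself certify existence.

23·p = 1 ≈ 1.0000000; existence NOT certified by the union bound.


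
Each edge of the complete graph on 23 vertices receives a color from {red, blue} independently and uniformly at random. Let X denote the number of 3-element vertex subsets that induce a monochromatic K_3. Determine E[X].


Let X = Σ_S X_S over the C(23, 3) = 1771 subsets S of size 3, where X_S = 1 if the K_3 on S is monochromatic.
For a fixed S, the K_3 on S has C(3, 2) = 3 edges. P[all 3 edges red] = (1/2)^3, and likewise for blue, so P[monochromatic] = 2·(1/2)^3 = 2^{1 − 3} = 1/4.
Summing: E[X] = C(23, 3) · 2^{1 − 3} = 1771 · 1/4 = 1771/4.
Numerically: E[X] ≈ 442.75000.

E[X] = C(23,3)·2^(1−C(3,2)) = 1771/4 ≈ 442.75000.


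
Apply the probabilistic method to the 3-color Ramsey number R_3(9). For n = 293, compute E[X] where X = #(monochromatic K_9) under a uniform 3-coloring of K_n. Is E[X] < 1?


E[X] = C(293, 9) · 3^{1 − 36} = 38740172144007620 · 3^{−35} = 38740172144007620/50031545098999707.
As a reduced fraction: E[X] = 38740172144007620/50031545098999707 ≈ 0.774315.
Is E[X] < 1? YES.
Since E[X] < 1, there exists a 3-coloring of K_{293} with no monochromatic K_9; hence R_3(9) > 293.

E[X] = 38740172144007620/50031545098999707 ≈ 0.774315; E[X] < 1, so R_3(9) > 293.


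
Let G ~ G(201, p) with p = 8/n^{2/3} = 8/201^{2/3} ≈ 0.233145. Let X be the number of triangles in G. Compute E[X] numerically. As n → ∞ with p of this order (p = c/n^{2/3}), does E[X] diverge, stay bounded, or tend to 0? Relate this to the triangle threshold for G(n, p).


Number of potential triangles: C(201, 3) = 1333300.
Each occurs with probability p³ ≈ (0.233145)³ ≈ 1.26729536e-02.
By linearity: E[X] = C(201, 3)·p³ ≈ 1333300 · 1.26729536e-02 ≈ 16896.849088.
Since α = 2/3 < 1, p = c/n^{2/3} ≫ 1/n is above the triangle threshold p ~ 1/n. Asymptotically E[X] ~ (c³/6)·n^{3(1−α)} = (8³/6)·n^{1} → ∞; triangles are abundant w.h.p.

E[X] ≈ 16896.849088; in regime p = Θ(1/n^{2/3}) E[X] diverges (above the triangle threshold p ~ 1/n).


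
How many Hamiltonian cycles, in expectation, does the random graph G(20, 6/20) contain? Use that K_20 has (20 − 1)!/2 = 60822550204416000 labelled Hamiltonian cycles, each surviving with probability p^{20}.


K_20 has (20 − 1)!/2 = 60822550204416000 labelled Hamiltonian cycles.
For each such Hamiltonian cycle H, let X_H = 1 if all 20 edges of H are present in G. Then P[X_H = 1] = p^{20} = (3/10)^{20} = 3486784401/100000000000000000000.
By linearity: E[X] = Σ_H E[X_H] = 60822550204416000 · p^{20} = 60822550204416000 · 3486784401/100000000000000000000 = 51776152168407487821/24414062500000.
Numerically: E[X] ≈ 2.121e+06.

E[X] = 60822550204416000 · (3/10)^{20} = 51776152168407487821/24414062500000 ≈ 2.121e+06.


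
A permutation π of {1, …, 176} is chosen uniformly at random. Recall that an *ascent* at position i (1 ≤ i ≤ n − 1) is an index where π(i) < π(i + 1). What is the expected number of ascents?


Write X = Σ X_I over i = 1, …, 175, with X_I the indicator of one ascent.
There are 175 indicators.
For each fixed i, the pair (π(i), π(i+1)) is a uniformly random ordered pair of distinct values from {1, …, 176}; by symmetry P[π(i) < π(i+1)] = 1/2.
By linearity: E[X] = 175 · (1/2) = (176 − 1) · (1/2) = 175/2 ≈ 87.5000.

E[X] = 175/2 = 87.5000.


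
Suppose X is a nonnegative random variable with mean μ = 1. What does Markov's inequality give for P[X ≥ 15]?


μ = E[X] = 1, a = 15.
Markov: P[X ≥ 15] ≤ μ/a = (1)/15 = 1/15.
Numerically: ≈ 0.066667.
(Since a = 15 > μ = 1.000000, the bound 1/15 is < 1 and informative.)

P[X ≥ 15] ≤ 1/15 ≈ 0.066667.


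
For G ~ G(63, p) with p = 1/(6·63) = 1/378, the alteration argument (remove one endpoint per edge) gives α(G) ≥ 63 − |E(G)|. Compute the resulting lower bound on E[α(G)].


E[|E(G)|] = C(63, 2)·p = 1953 · (1/378) = 31/6.
E[α(G)] ≥ n − E[|E(G)|] = 63 − 31/6 = 347/6.
Numerically: ≈ 57.833.
(This is only a lower bound; the true E[α(G)] may be larger.)

E[α(G)] ≥ 347/6 ≈ 57.833.


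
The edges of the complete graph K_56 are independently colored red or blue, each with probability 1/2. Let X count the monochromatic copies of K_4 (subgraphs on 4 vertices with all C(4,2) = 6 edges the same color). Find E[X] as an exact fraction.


Let X = Σ_S X_S over the C(56, 4) = 367290 subsets S of size 4, where X_S = 1 if the K_4 on S is monochromatic.
For a fixed S, the K_4 on S has C(4, 2) = 6 edges. P[all 6 edges red] = (1/2)^6, and likewise for blue, so P[monochromatic] = 2·(1/2)^6 = 2^{1 − 6} = 1/32.
By linearity of expectation: E[X] = C(56, 4) · 2^{1 − 6} = 367290 · 1/32 = 183645/16.
Numerically: E[X] ≈ 11477.8125.

E[X] = C(56,4)·2^(1−C(4,2)) = 183645/16 ≈ 11477.8125.


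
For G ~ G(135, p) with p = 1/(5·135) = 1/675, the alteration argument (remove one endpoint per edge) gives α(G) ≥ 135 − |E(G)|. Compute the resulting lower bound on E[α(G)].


E[|E(G)|] = C(135, 2)·p = 9045 · (1/675) = 67/5.
E[α(G)] ≥ n − E[|E(G)|] = 135 − 67/5 = 608/5.
Numerically: ≈ 121.60000.
(This is only a lower bound; the true E[α(G)] may be larger.)

E[α(G)] ≥ 608/5 ≈ 121.60000.


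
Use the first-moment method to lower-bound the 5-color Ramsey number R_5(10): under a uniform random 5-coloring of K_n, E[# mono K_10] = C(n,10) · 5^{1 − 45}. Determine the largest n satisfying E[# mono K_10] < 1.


We need C(n, 10) · 5^{1 − 45} < 1, i.e. C(n, 10) < 5^{45 − 1} = 5684341886080801486968994140625.
Check values of n near the boundary:
  n = 5388: C(5388, 10) = 5634865093375880654852250419586; 5634865093375880654852250419586 < 5684341886080801486968994140625? YES
  n = 5389: C(5389, 10) = 5645340767466558997768874792926; 5645340767466558997768874792926 < 5684341886080801486968994140625? YES
  n = 5390: C(5390, 10) = 5655833965919099070255434039753; 5655833965919099070255434039753 < 5684341886080801486968994140625? YES
  n = 5391: C(5391, 10) = 5666344714787188828795213697883; 5666344714787188828795213697883 < 5684341886080801486968994140625? YES
  n = 5392: C(5392, 10) = 5676873040158402483252283957448; 5676873040158402483252283957448 < 5684341886080801486968994140625? YES
  n = 5393: C(5393, 10) = 5687418968154238267170642278008; 5687418968154238267170642278008 < 5684341886080801486968994140625? NO
  n = 5394: C(5394, 10) = 5697982524930156243149785372878; 5697982524930156243149785372878 < 5684341886080801486968994140625? NO
The largest n with C(n, 10) < 5684341886080801486968994140625 is n = 5392 (where E[X] = 5676873040158402483252283957448/5684341886080801486968994140625 ≈ 0.998686). Hence R_5(10) > 5392, i.e. R_5(10) ≥ 5393.

Largest n = 5392; hence R_5(10) > 5392.


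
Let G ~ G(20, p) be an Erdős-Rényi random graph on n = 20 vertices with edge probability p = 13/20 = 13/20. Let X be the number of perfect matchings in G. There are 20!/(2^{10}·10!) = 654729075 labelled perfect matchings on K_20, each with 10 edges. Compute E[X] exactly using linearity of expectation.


K_20 has 20!/(2^{10}·10!) = 654729075 labelled perfect matchings.
For each such perfect matching H, let X_H = 1 if all 10 edges of H are present in G. Then P[X_H = 1] = p^{10} = (13/20)^{10} = 137858491849/10240000000000.
By linearity: E[X] = Σ_H E[X_H] = 654729075 · p^{10} = 654729075 · 137858491849/10240000000000 = 3610398513967632387/409600000000.
Numerically: E[X] ≈ 8.81445e+06.

E[X] = 654729075 · (13/20)^{10} = 3610398513967632387/409600000000 ≈ 8.81445e+06.


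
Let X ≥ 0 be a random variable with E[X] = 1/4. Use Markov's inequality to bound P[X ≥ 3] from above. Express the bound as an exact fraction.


μ = E[X] = 1/4, a = 3.
Markov: P[X ≥ 3] ≤ μ/a = (1/4)/3 = 1/12.
Numerically: ≈ 0.08333.
(Since a = 3 > μ = 0.25000, the bound 1/12 is < 1 and informative.)

P[X ≥ 3] ≤ 1/12 ≈ 0.08333.


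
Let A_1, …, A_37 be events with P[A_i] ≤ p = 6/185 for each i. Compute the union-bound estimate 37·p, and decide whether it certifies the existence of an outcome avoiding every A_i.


Union bound: P[∪_{i=1}^{37} A_i] ≤ Σ_i P[A_i] ≤ 37·p = 37·(6/185) = 6/5.
Numerically: 6/5 ≈ 1.200.
Is 6/5 < 1? NO.
Since the bound 6/5 is ≥ 1, the union bound is uninformative here; it does NOT by itself certify existence.

37·p = 6/5 ≈ 1.200; existence NOT certified by the union bound.


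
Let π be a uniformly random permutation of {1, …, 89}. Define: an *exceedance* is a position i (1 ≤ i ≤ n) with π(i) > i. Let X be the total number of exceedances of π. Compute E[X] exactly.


Write X = Σ_{i=1}^{89} X_i, where X_i = 1_{π(i) > i}.
For each fixed i, π(i) is uniform over {1, …, 89} (marginal of a uniform permutation), so P[π(i) > i] = (n − i)/n. Summing: Σ_{i=1}^{89} (n − i)/n = (0 + 1 + … + 88)/89 = 89(89 − 1)/(2·89) = (89 − 1)/2.
Hence E[X] = Σ_{i=1}^{89} (89 − i)/89 = 44 ≈ 44.00000.

E[X] = 44 = 44.00000.


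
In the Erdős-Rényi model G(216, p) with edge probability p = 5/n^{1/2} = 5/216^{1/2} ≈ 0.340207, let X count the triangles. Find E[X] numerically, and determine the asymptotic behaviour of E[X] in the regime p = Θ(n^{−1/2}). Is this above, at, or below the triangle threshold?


Number of potential triangles: C(216, 3) = 1656360.
Each occurs with probability p³ ≈ (0.340207)³ ≈ 3.93757996e-02.
By linearity: E[X] = C(216, 3)·p³ ≈ 1656360 · 3.93757996e-02 ≈ 65220.499459.
Since α = 1/2 < 1, p = c/n^{1/2} ≫ 1/n is above the triangle threshold p ~ 1/n. Asymptotically E[X] ~ (c³/6)·n^{3(1−α)} = (5³/6)·n^{1.5} → ∞; triangles are abundant w.h.p.

E[X] ≈ 65220.499459; in regime p = Θ(1/n^{1/2}) E[X] diverges (above the triangle threshold p ~ 1/n).


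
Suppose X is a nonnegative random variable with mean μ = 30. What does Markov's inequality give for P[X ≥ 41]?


μ = E[X] = 30, a = 41.
Markov: P[X ≥ 41] ≤ μ/a = (30)/41 = 30/41.
Numerically: ≈ 0.732.
(Since a = 41 > μ = 30.000, the bound 30/41 is < 1 and informative.)

P[X ≥ 41] ≤ 30/41 ≈ 0.732.


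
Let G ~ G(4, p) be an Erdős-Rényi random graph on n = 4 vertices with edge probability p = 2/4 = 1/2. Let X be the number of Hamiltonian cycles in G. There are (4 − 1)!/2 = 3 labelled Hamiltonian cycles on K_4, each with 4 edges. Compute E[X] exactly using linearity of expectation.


K_4 has (4 − 1)!/2 = 3 labelled Hamiltonian cycles.
For each such Hamiltonian cycle H, let X_H = 1 if all 4 edges of H are present in G. Then P[X_H = 1] = p^{4} = (1/2)^{4} = 1/16.
By linearity of expectation: E[X] = Σ_H E[X_H] = 3 · p^{4} = 3 · 1/16 = 3/16.
Numerically: E[X] ≈ 0.1875.

E[X] = 3 · (1/2)^{4} = 3/16 ≈ 0.1875.


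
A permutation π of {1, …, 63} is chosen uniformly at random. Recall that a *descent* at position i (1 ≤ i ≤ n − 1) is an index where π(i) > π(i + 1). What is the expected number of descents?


Write X = Σ X_I over i = 1, …, 62, with X_I the indicator of one descent.
There are 62 indicators.
For each fixed i, the pair (π(i), π(i+1)) is a uniformly random ordered pair of distinct values from {1, …, 63}; by symmetry P[π(i) > π(i+1)] = 1/2.
By linearity: E[X] = 62 · (1/2) = (63 − 1) · (1/2) = 31 ≈ 31.00000.

E[X] = 31 = 31.00000.


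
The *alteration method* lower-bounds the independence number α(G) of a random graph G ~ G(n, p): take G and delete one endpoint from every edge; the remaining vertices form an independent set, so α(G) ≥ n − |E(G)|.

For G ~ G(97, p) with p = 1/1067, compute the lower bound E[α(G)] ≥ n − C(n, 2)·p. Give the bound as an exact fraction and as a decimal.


E[|E(G)|] = C(97, 2)·p = 4656 · (1/1067) = 48/11.
E[α(G)] ≥ n − E[|E(G)|] = 97 − 48/11 = 1019/11.
Numerically: ≈ 92.636364.
(This is only a lower bound; the true E[α(G)] may be larger.)

E[α(G)] ≥ 1019/11 ≈ 92.636364.


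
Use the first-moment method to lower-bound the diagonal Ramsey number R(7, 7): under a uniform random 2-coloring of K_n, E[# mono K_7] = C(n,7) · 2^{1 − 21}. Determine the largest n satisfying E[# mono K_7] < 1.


We need C(n, 7) · 2^{1 − 21} < 1, i.e. C(n, 7) < 2^{21 − 1} = 1048576.
Check values of n near the boundary:
  n = 25: C(25, 7) = 480700; 480700 < 1048576? YES
  n = 26: C(26, 7) = 657800; 657800 < 1048576? YES
  n = 27: C(27, 7) = 888030; 888030 < 1048576? YES
  n = 28: C(28, 7) = 1184040; 1184040 < 1048576? NO
  n = 29: C(29, 7) = 1560780; 1560780 < 1048576? NO
The largest n with C(n, 7) < 1048576 is n = 27 (where E[X] = 444015/524288 ≈ 0.847). Hence R(7, 7) > 27, i.e. R(7, 7) ≥ 28.

Largest n = 27; hence R(7, 7) > 27.


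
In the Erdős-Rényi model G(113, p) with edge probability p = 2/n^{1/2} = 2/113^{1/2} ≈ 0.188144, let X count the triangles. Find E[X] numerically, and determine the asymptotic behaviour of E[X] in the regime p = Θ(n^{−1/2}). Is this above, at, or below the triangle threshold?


Number of potential triangles: C(113, 3) = 234136.
Each occurs with probability p³ ≈ (0.188144)³ ≈ 6.65997075e-03.
By linearity: E[X] = C(113, 3)·p³ ≈ 234136 · 6.65997075e-03 ≈ 1559.338911.
Since α = 1/2 < 1, p = c/n^{1/2} ≫ 1/n is above the triangle threshold p ~ 1/n. Asymptotically E[X] ~ (c³/6)·n^{3(1−α)} = (2³/6)·n^{1.5} → ∞; triangles are abundant w.h.p.

E[X] ≈ 1559.338911; in regime p = Θ(1/n^{1/2}) E[X] diverges (above the triangle threshold p ~ 1/n).


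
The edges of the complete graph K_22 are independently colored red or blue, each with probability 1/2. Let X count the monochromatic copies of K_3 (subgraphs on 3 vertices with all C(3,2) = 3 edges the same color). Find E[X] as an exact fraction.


Let X = Σ_S X_S over the C(22, 3) = 1540 subsets S of size 3, where X_S = 1 if the K_3 on S is monochromatic.
For a fixed S, the K_3 on S has C(3, 2) = 3 edges. P[all 3 edges red] = (1/2)^3, and likewise for blue, so P[monochromatic] = 2·(1/2)^3 = 2^{1 − 3} = 1/4.
Summing: E[X] = C(22, 3) · 2^{1 − 3} = 1540 · 1/4 = 385.
Numerically: E[X] ≈ 385.000.

E[X] = C(22,3)·2^(1−C(3,2)) = 385 ≈ 385.000.


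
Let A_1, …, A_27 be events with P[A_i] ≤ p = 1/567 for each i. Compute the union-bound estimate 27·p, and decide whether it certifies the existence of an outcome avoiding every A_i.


Union bound: P[∪_{i=1}^{27} A_i] ≤ Σ_i P[A_i] ≤ 27·p = 27·(1/567) = 1/21.
Numerically: 1/21 ≈ 0.048.
Is 1/21 < 1? YES.
Since P[∪ A_i] ≤ 1/21 < 1, the complement has P[∩ A_i^c] ≥ 1 − 1/21 = 20/21 > 0, so some outcome avoids every A_i.

27·p = 1/21 ≈ 0.048; existence CERTIFIED by the union bound.


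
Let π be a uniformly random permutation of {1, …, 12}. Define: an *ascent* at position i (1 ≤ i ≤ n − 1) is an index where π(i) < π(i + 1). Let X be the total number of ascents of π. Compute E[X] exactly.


Write X = Σ X_I over i = 1, …, 11, with X_I the indicator of one ascent.
There are 11 indicators.
For each fixed i, the pair (π(i), π(i+1)) is a uniformly random ordered pair of distinct values from {1, …, 12}; by symmetry P[π(i) < π(i+1)] = 1/2.
By linearity: E[X] = 11 · (1/2) = (12 − 1) · (1/2) = 11/2 ≈ 5.500000.

E[X] = 11/2 = 5.500000.


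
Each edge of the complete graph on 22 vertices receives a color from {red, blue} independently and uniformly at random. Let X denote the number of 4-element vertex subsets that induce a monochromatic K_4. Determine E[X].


Let X = Σ_S X_S over the C(22, 4) = 7315 subsets S of size 4, where X_S = 1 if the K_4 on S is monochromatic.
For a fixed S, the K_4 on S has C(4, 2) = 6 edges. P[all 6 edges red] = (1/2)^6, and likewise for blue, so P[monochromatic] = 2·(1/2)^6 = 2^{1 − 6} = 1/32.
By linearity: E[X] = C(22, 4) · 2^{1 − 6} = 7315 · 1/32 = 7315/32.
Numerically: E[X] ≈ 228.59375.

E[X] = C(22,4)·2^(1−C(4,2)) = 7315/32 ≈ 228.59375.


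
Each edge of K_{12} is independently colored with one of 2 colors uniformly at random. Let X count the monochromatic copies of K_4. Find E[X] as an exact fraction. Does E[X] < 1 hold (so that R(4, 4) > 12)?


E[X] = C(12, 4) · 2^{1 − 6} = 495 · 2^{−5} = 495/32.
As a reduced fraction: E[X] = 495/32 ≈ 15.46875.
Is E[X] < 1? NO.
Since E[X] ≥ 1, the first-moment bound is inconclusive at n = 12; it does NOT by itself certify R(4, 4) > 12.

E[X] = 495/32 ≈ 15.46875; E[X] ≥ 1; first-moment method inconclusive here.


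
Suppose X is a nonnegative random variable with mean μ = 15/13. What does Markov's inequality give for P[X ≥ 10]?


μ = E[X] = 15/13, a = 10.
Markov: P[X ≥ 10] ≤ μ/a = (15/13)/10 = 3/26.
Numerically: ≈ 0.1154.
(Since a = 10 > μ = 1.1538, the bound 3/26 is < 1 and informative.)

P[X ≥ 10] ≤ 3/26 ≈ 0.1154.


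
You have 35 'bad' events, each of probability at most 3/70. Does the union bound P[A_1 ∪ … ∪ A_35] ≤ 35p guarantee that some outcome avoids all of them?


Union bound: P[∪_{i=1}^{35} A_i] ≤ Σ_i P[A_i] ≤ 35·p = 35·(3/70) = 3/2.
Numerically: 3/2 ≈ 1.500000.
Is 3/2 < 1? NO.
Since the bound 3/2 is ≥ 1, the union bound is uninformative here; it does NOT by itself certify existence.

35·p = 3/2 ≈ 1.500000; existence NOT certified by the union bound.


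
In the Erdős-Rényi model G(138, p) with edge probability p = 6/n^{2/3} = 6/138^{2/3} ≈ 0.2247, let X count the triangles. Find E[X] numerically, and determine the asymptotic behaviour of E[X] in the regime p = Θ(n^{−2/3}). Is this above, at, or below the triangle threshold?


Number of potential triangles: C(138, 3) = 428536.
Each occurs with probability p³ ≈ (0.2247)³ ≈ 1.134216e-02.
By linearity: E[X] = C(138, 3)·p³ ≈ 428536 · 1.134216e-02 ≈ 4860.5217.
Since α = 2/3 < 1, p = c/n^{2/3} ≫ 1/n is above the triangle threshold p ~ 1/n. Asymptotically E[X] ~ (c³/6)·n^{3(1−α)} = (6³/6)·n^{1} → ∞; triangles are abundant w.h.p.

E[X] ≈ 4860.5217; in regime p = Θ(1/n^{2/3}) E[X] diverges (above the triangle threshold p ~ 1/n).


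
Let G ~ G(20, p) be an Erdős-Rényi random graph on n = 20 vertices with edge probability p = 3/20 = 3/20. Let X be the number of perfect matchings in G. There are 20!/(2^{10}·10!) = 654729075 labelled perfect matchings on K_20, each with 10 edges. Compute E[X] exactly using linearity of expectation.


K_20 has 20!/(2^{10}·10!) = 654729075 labelled perfect matchings.
For each such perfect matching H, let X_H = 1 if all 10 edges of H are present in G. Then P[X_H = 1] = p^{10} = (3/20)^{10} = 59049/10240000000000.
By linearity: E[X] = Σ_H E[X_H] = 654729075 · p^{10} = 654729075 · 59049/10240000000000 = 1546443885987/409600000000.
Numerically: E[X] ≈ 3.78.

E[X] = 654729075 · (3/20)^{10} = 1546443885987/409600000000 ≈ 3.78.


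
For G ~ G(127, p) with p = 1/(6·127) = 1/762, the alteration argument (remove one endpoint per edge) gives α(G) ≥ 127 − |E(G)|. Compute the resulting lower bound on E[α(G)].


E[|E(G)|] = C(127, 2)·p = 8001 · (1/762) = 21/2.
E[α(G)] ≥ n − E[|E(G)|] = 127 − 21/2 = 233/2.
Numerically: ≈ 116.500.
(This is only a lower bound; the true E[α(G)] may be larger.)

E[α(G)] ≥ 233/2 ≈ 116.500.


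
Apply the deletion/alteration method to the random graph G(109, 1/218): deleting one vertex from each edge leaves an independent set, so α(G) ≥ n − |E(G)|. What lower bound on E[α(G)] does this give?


E[|E(G)|] = C(109, 2)·p = 5886 · (1/218) = 27.
E[α(G)] ≥ n − E[|E(G)|] = 109 − 27 = 82.
Numerically: ≈ 82.000.
(This is only a lower bound; the true E[α(G)] may be larger.)

E[α(G)] ≥ 82 ≈ 82.000.


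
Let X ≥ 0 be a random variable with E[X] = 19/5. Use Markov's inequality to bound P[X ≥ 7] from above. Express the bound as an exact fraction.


μ = E[X] = 19/5, a = 7.
Markov: P[X ≥ 7] ≤ μ/a = (19/5)/7 = 19/35.
Numerically: ≈ 0.542857.
(Since a = 7 > μ = 3.800000, the bound 19/35 is < 1 and informative.)

P[X ≥ 7] ≤ 19/35 ≈ 0.542857.


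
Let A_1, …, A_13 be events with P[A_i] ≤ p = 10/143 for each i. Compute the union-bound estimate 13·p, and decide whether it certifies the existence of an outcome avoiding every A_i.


Union bound: P[∪_{i=1}^{13} A_i] ≤ Σ_i P[A_i] ≤ 13·p = 13·(10/143) = 10/11.
Numerically: 10/11 ≈ 0.909.
Is 10/11 < 1? YES.
Since P[∪ A_i] ≤ 10/11 < 1, the complement has P[∩ A_i^c] ≥ 1 − 10/11 = 1/11 > 0, so some outcome avoids every A_i.

13·p = 10/11 ≈ 0.909; existence CERTIFIED by the union bound.


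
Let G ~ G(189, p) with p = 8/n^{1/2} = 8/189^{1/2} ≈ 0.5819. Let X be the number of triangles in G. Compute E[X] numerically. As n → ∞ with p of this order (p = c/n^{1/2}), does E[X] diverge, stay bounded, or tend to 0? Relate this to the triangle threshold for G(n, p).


Number of potential triangles: C(189, 3) = 1107414.
Each occurs with probability p³ ≈ (0.5819)³ ≈ 1.970504e-01.
By linearity: E[X] = C(189, 3)·p³ ≈ 1107414 · 1.970504e-01 ≈ 218216.3385.
Since α = 1/2 < 1, p = c/n^{1/2} ≫ 1/n is above the triangle threshold p ~ 1/n. Asymptotically E[X] ~ (c³/6)·n^{3(1−α)} = (8³/6)·n^{1.5} → ∞; triangles are abundant w.h.p.

E[X] ≈ 218216.3385; in regime p = Θ(1/n^{1/2}) E[X] diverges (above the triangle threshold p ~ 1/n).


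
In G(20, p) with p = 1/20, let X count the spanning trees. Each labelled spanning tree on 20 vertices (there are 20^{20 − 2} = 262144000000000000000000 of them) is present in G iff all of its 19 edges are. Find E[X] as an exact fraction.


K_20 has 20^{20 − 2} = 262144000000000000000000 labelled spanning trees.
For each such spanning tree H, let X_H = 1 if all 19 edges of H are present in G. Then P[X_H = 1] = p^{19} = (1/20)^{19} = 1/5242880000000000000000000.
By linearity of expectation: E[X] = Σ_H E[X_H] = 262144000000000000000000 · p^{19} = 262144000000000000000000 · 1/5242880000000000000000000 = 1/20.
Numerically: E[X] ≈ 0.05.

E[X] = 262144000000000000000000 · (1/20)^{19} = 1/20 ≈ 0.05.


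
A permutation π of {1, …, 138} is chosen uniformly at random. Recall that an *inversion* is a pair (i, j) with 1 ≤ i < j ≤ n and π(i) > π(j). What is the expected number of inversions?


Write X = Σ X_I over the C(138, 2) = 9453 pairs i < j, with X_I the indicator of one inversion.
There are 9453 indicators.
For each fixed pair i < j, the values π(i) and π(j) are two distinct elements of {1, …, 138} in uniformly random order; by symmetry P[π(i) > π(j)] = 1/2.
By linearity: E[X] = 9453 · (1/2) = C(138, 2) · (1/2) = 9453/2 = 9453/2 ≈ 4726.5000.

E[X] = 9453/2 = 4726.5000.


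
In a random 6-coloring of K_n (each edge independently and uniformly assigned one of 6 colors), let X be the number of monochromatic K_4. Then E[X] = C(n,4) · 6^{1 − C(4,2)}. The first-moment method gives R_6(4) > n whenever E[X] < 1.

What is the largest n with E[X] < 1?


We need C(n, 4) · 6^{1 − 6} < 1, i.e. C(n, 4) < 6^{6 − 1} = 7776.
Check values of n near the boundary:
  n = 16: C(16, 4) = 1820; 1820 < 7776? YES
  n = 17: C(17, 4) = 2380; 2380 < 7776? YES
  n = 18: C(18, 4) = 3060; 3060 < 7776? YES
  n = 19: C(19, 4) = 3876; 3876 < 7776? YES
  n = 20: C(20, 4) = 4845; 4845 < 7776? YES
  n = 21: C(21, 4) = 5985; 5985 < 7776? YES
  n = 22: C(22, 4) = 7315; 7315 < 7776? YES
  n = 23: C(23, 4) = 8855; 8855 < 7776? NO
The largest n with C(n, 4) < 7776 is n = 22 (where E[X] = 7315/7776 ≈ 0.94072). Hence R_6(4) > 22, i.e. R_6(4) ≥ 23.

Largest n = 22; hence R_6(4) > 22.


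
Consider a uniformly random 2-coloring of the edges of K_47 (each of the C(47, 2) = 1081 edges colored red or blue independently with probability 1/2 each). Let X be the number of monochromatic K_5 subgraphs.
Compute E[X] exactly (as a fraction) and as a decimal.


Let X = Σ_S X_S over the C(47, 5) = 1533939 subsets S of size 5, where X_S = 1 if the K_5 on S is monochromatic.
For a fixed S, the K_5 on S has C(5, 2) = 10 edges. P[all 10 edges red] = (1/2)^10, and likewise for blue, so P[monochromatic] = 2·(1/2)^10 = 2^{1 − 10} = 1/512.
By linearity: E[X] = C(47, 5) · 2^{1 − 10} = 1533939 · 1/512 = 1533939/512.
Numerically: E[X] ≈ 2995.9746.

E[X] = C(47,5)·2^(1−C(5,2)) = 1533939/512 ≈ 2995.9746.


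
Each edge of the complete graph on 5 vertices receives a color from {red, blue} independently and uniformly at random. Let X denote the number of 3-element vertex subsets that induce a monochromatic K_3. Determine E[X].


Let X = Σ_S X_S over the C(5, 3) = 10 subsets S of size 3, where X_S = 1 if the K_3 on S is monochromatic.
For a fixed S, the K_3 on S has C(3, 2) = 3 edges. P[all 3 edges red] = (1/2)^3, and likewise for blue, so P[monochromatic] = 2·(1/2)^3 = 2^{1 − 3} = 1/4.
Summing: E[X] = C(5, 3) · 2^{1 − 3} = 10 · 1/4 = 5/2.
Numerically: E[X] ≈ 2.500000.

E[X] = C(5,3)·2^(1−C(3,2)) = 5/2 ≈ 2.500000.


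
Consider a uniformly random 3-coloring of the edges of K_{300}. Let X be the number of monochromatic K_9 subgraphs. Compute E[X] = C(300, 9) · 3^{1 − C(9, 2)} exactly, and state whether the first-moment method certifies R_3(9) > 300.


E[X] = C(300, 9) · 3^{1 − 36} = 48052241692154700 · 3^{−35} = 48052241692154700/50031545098999707.
As a reduced fraction: E[X] = 16017413897384900/16677181699666569 ≈ 0.960439.
Is E[X] < 1? YES.
Since E[X] < 1, there exists a 3-coloring of K_{300} with no monochromatic K_9; hence R_3(9) > 300.

E[X] = 16017413897384900/16677181699666569 ≈ 0.960439; E[X] < 1, so R_3(9) > 300.


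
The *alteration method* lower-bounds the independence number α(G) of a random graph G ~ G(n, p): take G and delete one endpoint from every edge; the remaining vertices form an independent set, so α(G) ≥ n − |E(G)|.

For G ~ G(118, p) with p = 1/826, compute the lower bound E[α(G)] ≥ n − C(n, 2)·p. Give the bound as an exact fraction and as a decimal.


E[|E(G)|] = C(118, 2)·p = 6903 · (1/826) = 117/14.
E[α(G)] ≥ n − E[|E(G)|] = 118 − 117/14 = 1535/14.
Numerically: ≈ 109.643.
(This is only a lower bound; the true E[α(G)] may be larger.)

E[α(G)] ≥ 1535/14 ≈ 109.643.


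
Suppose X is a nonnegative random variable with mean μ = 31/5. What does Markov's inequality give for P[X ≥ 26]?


μ = E[X] = 31/5, a = 26.
Markov: P[X ≥ 26] ≤ μ/a = (31/5)/26 = 31/130.
Numerically: ≈ 0.238462.
(Since a = 26 > μ = 6.200000, the bound 31/130 is < 1 and informative.)

P[X ≥ 26] ≤ 31/130 ≈ 0.238462.


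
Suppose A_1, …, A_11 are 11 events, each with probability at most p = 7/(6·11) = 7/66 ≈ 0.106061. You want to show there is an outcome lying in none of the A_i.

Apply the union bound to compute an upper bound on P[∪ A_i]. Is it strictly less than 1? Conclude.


Union bound: P[∪_{i=1}^{11} A_i] ≤ Σ_i P[A_i] ≤ 11·p = 11·(7/66) = 7/6.
Numerically: 7/6 ≈ 1.166667.
Is 7/6 < 1? NO.
Since the bound 7/6 is ≥ 1, the union bound is uninformative here; it does NOT by itself certify existence.

11·p = 7/6 ≈ 1.166667; existence NOT certified by the union bound.


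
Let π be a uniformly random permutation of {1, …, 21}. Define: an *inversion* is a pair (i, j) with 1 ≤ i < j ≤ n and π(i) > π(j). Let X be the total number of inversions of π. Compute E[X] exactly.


Write X = Σ X_I over the C(21, 2) = 210 pairs i < j, with X_I the indicator of one inversion.
There are 210 indicators.
For each fixed pair i < j, the values π(i) and π(j) are two distinct elements of {1, …, 21} in uniformly random order; by symmetry P[π(i) > π(j)] = 1/2.
By linearity: E[X] = 210 · (1/2) = C(21, 2) · (1/2) = 210/2 = 105 ≈ 105.000000.

E[X] = 105 = 105.000000.


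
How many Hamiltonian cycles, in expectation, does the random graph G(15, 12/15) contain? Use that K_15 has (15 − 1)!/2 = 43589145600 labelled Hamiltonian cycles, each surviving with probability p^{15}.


K_15 has (15 − 1)!/2 = 43589145600 labelled Hamiltonian cycles.
For each such Hamiltonian cycle H, let X_H = 1 if all 15 edges of H are present in G. Then P[X_H = 1] = p^{15} = (4/5)^{15} = 1073741824/30517578125.
By linearity of expectation: E[X] = Σ_H E[X_H] = 43589145600 · p^{15} = 43589145600 · 1073741824/30517578125 = 1872139548125822976/1220703125.
Numerically: E[X] ≈ 1.5337e+09.

E[X] = 43589145600 · (4/5)^{15} = 1872139548125822976/1220703125 ≈ 1.5337e+09.


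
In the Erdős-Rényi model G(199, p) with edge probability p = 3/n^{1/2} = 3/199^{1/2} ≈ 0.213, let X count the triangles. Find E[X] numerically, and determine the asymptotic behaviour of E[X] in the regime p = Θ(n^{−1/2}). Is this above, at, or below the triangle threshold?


Number of potential triangles: C(199, 3) = 1293699.
Each occurs with probability p³ ≈ (0.213)³ ≈ 9.61799e-03.
By linearity: E[X] = C(199, 3)·p³ ≈ 1293699 · 9.61799e-03 ≈ 12442.779.
Since α = 1/2 < 1, p = c/n^{1/2} ≫ 1/n is above the triangle threshold p ~ 1/n. Asymptotically E[X] ~ (c³/6)·n^{3(1−α)} = (3³/6)·n^{1.5} → ∞; triangles are abundant w.h.p.

E[X] ≈ 12442.779; in regime p = Θ(1/n^{1/2}) E[X] diverges (above the triangle threshold p ~ 1/n).


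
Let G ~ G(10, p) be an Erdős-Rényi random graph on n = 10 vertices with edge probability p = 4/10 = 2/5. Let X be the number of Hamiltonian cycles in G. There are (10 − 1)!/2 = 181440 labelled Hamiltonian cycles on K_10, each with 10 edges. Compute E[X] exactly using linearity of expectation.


K_10 has (10 − 1)!/2 = 181440 labelled Hamiltonian cycles.
For each such Hamiltonian cycle H, let X_H = 1 if all 10 edges of H are present in G. Then P[X_H = 1] = p^{10} = (2/5)^{10} = 1024/9765625.
By linearity: E[X] = Σ_H E[X_H] = 181440 · p^{10} = 181440 · 1024/9765625 = 37158912/1953125.
Numerically: E[X] ≈ 19.03.

E[X] = 181440 · (2/5)^{10} = 37158912/1953125 ≈ 19.03.


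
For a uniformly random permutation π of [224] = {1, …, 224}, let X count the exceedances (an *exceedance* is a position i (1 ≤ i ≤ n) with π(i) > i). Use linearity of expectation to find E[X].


Write X = Σ_{i=1}^{224} X_i, where X_i = 1_{π(i) > i}.
For each fixed i, π(i) is uniform over {1, …, 224} (marginal of a uniform permutation), so P[π(i) > i] = (n − i)/n. Summing: Σ_{i=1}^{224} (n − i)/n = (0 + 1 + … + 223)/224 = 224(224 − 1)/(2·224) = (224 − 1)/2.
Hence E[X] = Σ_{i=1}^{224} (224 − i)/224 = 223/2 ≈ 111.5000.

E[X] = 223/2 = 111.5000.


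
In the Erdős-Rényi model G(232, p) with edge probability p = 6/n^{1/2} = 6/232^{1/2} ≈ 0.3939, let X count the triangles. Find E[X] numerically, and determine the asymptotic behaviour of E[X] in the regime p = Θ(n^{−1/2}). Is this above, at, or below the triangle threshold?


Number of potential triangles: C(232, 3) = 2054360.
Each occurs with probability p³ ≈ (0.3939)³ ≈ 6.112541e-02.
By linearity: E[X] = C(232, 3)·p³ ≈ 2054360 · 6.112541e-02 ≈ 125573.5940.
Since α = 1/2 < 1, p = c/n^{1/2} ≫ 1/n is above the triangle threshold p ~ 1/n. Asymptotically E[X] ~ (c³/6)·n^{3(1−α)} = (6³/6)·n^{1.5} → ∞; triangles are abundant w.h.p.

E[X] ≈ 125573.5940; in regime p = Θ(1/n^{1/2}) E[X] diverges (above the triangle threshold p ~ 1/n).


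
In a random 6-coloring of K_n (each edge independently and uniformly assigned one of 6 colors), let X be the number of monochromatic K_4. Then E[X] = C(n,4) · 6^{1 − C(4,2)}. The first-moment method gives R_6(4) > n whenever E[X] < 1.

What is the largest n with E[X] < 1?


We need C(n, 4) · 6^{1 − 6} < 1, i.e. C(n, 4) < 6^{6 − 1} = 7776.
Check values of n near the boundary:
  n = 17: C(17, 4) = 2380; 2380 < 7776? YES
  n = 18: C(18, 4) = 3060; 3060 < 7776? YES
  n = 19: C(19, 4) = 3876; 3876 < 7776? YES
  n = 20: C(20, 4) = 4845; 4845 < 7776? YES
  n = 21: C(21, 4) = 5985; 5985 < 7776? YES
  n = 22: C(22, 4) = 7315; 7315 < 7776? YES
  n = 23: C(23, 4) = 8855; 8855 < 7776? NO
  n = 24: C(24, 4) = 10626; 10626 < 7776? NO
  n = 25: C(25, 4) = 12650; 12650 < 7776? NO
The largest n with C(n, 4) < 7776 is n = 22 (where E[X] = 7315/7776 ≈ 0.941). Hence R_6(4) > 22, i.e. R_6(4) ≥ 23.

Largest n = 22; hence R_6(4) > 22.


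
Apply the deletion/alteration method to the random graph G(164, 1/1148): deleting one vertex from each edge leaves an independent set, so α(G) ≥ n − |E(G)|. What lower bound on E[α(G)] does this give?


E[|E(G)|] = C(164, 2)·p = 13366 · (1/1148) = 163/14.
E[α(G)] ≥ n − E[|E(G)|] = 164 − 163/14 = 2133/14.
Numerically: ≈ 152.357143.
(This is only a lower bound; the true E[α(G)] may be larger.)

E[α(G)] ≥ 2133/14 ≈ 152.357143.


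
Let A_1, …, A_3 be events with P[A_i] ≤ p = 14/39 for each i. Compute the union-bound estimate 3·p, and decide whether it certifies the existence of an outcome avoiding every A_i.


Union bound: P[∪_{i=1}^{3} A_i] ≤ Σ_i P[A_i] ≤ 3·p = 3·(14/39) = 14/13.
Numerically: 14/13 ≈ 1.0769.
Is 14/13 < 1? NO.
Since the bound 14/13 is ≥ 1, the union bound is uninformative here; it does NOT by itself certify existence.

3·p = 14/13 ≈ 1.0769; existence NOT certified by the union bound.


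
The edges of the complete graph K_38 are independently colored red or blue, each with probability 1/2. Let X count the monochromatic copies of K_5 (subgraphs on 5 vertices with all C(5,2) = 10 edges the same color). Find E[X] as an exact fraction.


Let X = Σ_S X_S over the C(38, 5) = 501942 subsets S of size 5, where X_S = 1 if the K_5 on S is monochromatic.
For a fixed S, the K_5 on S has C(5, 2) = 10 edges. P[all 10 edges red] = (1/2)^10, and likewise for blue, so P[monochromatic] = 2·(1/2)^10 = 2^{1 − 10} = 1/512.
By linearity: E[X] = C(38, 5) · 2^{1 − 10} = 501942 · 1/512 = 250971/256.
Numerically: E[X] ≈ 980.355.

E[X] = C(38,5)·2^(1−C(5,2)) = 250971/256 ≈ 980.355.


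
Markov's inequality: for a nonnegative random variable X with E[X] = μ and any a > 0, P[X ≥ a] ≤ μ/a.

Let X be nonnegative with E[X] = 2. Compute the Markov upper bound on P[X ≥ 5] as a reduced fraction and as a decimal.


μ = E[X] = 2, a = 5.
Markov: P[X ≥ 5] ≤ μ/a = (2)/5 = 2/5.
Numerically: ≈ 0.400.
(Since a = 5 > μ = 2.000, the bound 2/5 is < 1 and informative.)

P[X ≥ 5] ≤ 2/5 ≈ 0.400.
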